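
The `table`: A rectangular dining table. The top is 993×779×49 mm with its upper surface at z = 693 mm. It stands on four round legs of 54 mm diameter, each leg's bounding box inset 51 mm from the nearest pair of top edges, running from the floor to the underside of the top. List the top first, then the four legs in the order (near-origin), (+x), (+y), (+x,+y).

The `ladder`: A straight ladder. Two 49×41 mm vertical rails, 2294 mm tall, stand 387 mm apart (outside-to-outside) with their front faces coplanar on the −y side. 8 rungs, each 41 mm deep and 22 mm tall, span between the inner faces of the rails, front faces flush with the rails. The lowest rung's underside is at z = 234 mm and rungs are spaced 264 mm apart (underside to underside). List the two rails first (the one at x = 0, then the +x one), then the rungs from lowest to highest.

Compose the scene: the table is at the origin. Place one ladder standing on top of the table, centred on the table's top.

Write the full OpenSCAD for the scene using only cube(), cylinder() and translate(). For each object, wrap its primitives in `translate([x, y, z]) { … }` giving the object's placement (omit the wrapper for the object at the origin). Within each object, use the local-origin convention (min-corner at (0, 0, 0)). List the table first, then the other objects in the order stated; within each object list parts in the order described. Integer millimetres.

translate([0, 0, 644]) cube([993, 779, 49]);
translate([78, 78, 0]) cylinder(h = 644, r = 27);
translate([915, 78, 0]) cylinder(h = 644, r = 27);
translate([78, 701, 0]) cylinder(h = 644, r = 27);
translate([915, 701, 0]) cylinder(h = 644, r = 27);
translate([303, 369, 693]) {
  cube([49, 41, 2294]);
  translate([338, 0, 0]) cube([49, 41, 2294]);
  translate([49, 0, 234]) cube([289, 41, 22]);
  translate([49, 0, 498]) cube([289, 41, 22]);
  translate([49, 0, 762]) cube([289, 41, 22]);
  translate([49, 0, 1026]) cube([289, 41, 22]);
  translate([49, 0, 1290]) cube([289, 41, 22]);
  translate([49, 0, 1554]) cube([289, 41, 22]);
  translate([49, 0, 1818]) cube([289, 41, 22]);
  translate([49, 0, 2082]) cube([289, 41, 22]);
}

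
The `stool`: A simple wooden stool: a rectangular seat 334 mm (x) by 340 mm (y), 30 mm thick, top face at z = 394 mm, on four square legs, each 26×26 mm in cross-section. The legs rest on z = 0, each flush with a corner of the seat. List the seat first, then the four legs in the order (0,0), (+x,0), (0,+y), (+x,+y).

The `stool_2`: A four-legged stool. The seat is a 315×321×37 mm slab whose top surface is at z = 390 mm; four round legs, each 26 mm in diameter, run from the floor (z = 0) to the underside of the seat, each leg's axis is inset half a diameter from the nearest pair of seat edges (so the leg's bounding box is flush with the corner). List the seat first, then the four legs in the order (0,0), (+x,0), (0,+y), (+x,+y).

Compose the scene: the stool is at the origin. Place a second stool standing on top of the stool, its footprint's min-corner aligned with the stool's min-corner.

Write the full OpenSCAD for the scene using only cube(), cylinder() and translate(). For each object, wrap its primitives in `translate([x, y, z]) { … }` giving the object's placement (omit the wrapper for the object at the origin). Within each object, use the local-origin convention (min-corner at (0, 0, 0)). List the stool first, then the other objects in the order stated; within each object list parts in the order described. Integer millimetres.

translate([0, 0, 364]) cube([334, 340, 30]);
cube([26, 26, 364]);
translate([308, 0, 0]) cube([26, 26, 364]);
translate([0, 314, 0]) cube([26, 26, 364]);
translate([308, 314, 0]) cube([26, 26, 364]);
translate([0, 0, 394]) {
  translate([0, 0, 353]) cube([315, 321, 37]);
  translate([13, 13, 0]) cylinder(h = 353, r = 13);
  translate([302, 13, 0]) cylinder(h = 353, r = 13);
  translate([13, 308, 0]) cylinder(h = 353, r = 13);
  translate([302, 308, 0]) cylinder(h = 353, r = 13);
}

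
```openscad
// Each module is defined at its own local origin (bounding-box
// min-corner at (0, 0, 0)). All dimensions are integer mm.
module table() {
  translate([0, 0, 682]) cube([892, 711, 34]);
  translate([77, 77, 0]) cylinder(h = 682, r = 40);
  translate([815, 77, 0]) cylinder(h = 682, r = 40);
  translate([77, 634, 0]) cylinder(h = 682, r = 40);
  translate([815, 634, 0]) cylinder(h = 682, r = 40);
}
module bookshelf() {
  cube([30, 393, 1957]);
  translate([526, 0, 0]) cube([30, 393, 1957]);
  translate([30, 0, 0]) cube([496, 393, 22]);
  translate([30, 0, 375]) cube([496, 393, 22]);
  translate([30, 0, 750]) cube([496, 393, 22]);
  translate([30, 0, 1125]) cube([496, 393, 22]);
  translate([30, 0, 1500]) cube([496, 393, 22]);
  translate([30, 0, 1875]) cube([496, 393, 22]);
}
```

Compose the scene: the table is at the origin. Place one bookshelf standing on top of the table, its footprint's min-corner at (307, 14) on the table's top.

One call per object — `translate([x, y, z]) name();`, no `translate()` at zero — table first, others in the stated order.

table();
translate([307, 14, 716]) bookshelf();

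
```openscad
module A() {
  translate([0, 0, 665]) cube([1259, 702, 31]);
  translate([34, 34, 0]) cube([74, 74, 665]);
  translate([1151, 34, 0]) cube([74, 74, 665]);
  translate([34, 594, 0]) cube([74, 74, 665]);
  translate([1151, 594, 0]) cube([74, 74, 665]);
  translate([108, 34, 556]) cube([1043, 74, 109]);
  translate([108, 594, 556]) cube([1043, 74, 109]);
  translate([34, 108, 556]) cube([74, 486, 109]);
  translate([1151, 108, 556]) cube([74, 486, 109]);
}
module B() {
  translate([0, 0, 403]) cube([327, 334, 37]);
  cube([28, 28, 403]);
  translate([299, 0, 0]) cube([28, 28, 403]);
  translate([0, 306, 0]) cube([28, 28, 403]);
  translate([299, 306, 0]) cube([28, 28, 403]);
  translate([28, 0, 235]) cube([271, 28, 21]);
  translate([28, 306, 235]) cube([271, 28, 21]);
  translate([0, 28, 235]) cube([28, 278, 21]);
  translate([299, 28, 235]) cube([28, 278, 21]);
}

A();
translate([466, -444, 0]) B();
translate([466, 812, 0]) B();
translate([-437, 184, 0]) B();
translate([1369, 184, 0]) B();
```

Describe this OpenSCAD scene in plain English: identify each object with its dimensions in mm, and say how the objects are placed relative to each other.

A is a rectangular dining table. The top is 1259×702×31 mm with its upper surface at z = 696 mm. It stands on four 74×74 mm square legs, each inset 34 mm from the nearest pair of top edges, running from the floor to the underside of the top. Four apron rails, 74 mm thick and 109 mm tall, run between adjacent legs with their top edges flush with the underside of the top and their outer faces flush with the legs' outer faces.

B is a four-legged stool. The seat is 327×334 mm, 37 mm thick, top at z = 440 mm. It stands on four square legs, each 28×28 mm in cross-section, from z = 0 to the seat underside, each flush with a corner of the seat. Four stretchers, 28 mm wide and 21 mm tall, connect adjacent legs with their undersides at z = 235 mm, each running between the inner faces of the legs it joins and aligned with the legs' outer faces on the other axis.

Four stools sit around the table at the −y, +y, −x, +x sides.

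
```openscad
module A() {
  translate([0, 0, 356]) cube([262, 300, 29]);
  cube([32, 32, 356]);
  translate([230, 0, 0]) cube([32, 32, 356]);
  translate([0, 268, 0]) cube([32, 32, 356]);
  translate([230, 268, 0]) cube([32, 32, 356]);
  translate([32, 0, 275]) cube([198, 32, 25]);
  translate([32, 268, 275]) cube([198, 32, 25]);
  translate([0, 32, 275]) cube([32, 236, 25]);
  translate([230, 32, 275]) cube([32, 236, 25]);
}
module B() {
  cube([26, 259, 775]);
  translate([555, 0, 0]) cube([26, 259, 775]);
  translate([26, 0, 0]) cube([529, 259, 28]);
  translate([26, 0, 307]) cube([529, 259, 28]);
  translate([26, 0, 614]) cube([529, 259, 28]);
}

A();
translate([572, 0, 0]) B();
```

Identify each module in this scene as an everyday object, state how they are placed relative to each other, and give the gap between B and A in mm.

A is a stool. B is a bookshelf. The bookshelf is on the floor beside the stool on its +x side. The gap between the bookshelf and the stool is 310 mm.

The bookshelf's nearest face is 310 mm from the stool's +x face.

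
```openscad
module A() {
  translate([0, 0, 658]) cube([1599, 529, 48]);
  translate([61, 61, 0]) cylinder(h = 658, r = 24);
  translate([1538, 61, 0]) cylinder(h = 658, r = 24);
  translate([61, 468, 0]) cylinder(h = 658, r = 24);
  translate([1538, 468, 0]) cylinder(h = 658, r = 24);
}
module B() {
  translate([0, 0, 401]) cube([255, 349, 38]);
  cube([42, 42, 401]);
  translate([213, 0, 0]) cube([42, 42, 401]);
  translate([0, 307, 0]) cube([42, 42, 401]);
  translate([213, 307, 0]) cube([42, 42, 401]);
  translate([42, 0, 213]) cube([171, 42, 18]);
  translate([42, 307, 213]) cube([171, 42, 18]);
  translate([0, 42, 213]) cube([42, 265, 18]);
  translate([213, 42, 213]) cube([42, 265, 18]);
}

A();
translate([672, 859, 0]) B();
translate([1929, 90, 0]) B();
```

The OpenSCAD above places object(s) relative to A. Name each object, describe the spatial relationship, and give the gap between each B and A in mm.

Each stool's nearest face is 330 mm from the table's bounding box.

A is a table. B is a stool. Two stools sit around the table at the +y, +x sides. The gap between each stool and the table is 330 mm.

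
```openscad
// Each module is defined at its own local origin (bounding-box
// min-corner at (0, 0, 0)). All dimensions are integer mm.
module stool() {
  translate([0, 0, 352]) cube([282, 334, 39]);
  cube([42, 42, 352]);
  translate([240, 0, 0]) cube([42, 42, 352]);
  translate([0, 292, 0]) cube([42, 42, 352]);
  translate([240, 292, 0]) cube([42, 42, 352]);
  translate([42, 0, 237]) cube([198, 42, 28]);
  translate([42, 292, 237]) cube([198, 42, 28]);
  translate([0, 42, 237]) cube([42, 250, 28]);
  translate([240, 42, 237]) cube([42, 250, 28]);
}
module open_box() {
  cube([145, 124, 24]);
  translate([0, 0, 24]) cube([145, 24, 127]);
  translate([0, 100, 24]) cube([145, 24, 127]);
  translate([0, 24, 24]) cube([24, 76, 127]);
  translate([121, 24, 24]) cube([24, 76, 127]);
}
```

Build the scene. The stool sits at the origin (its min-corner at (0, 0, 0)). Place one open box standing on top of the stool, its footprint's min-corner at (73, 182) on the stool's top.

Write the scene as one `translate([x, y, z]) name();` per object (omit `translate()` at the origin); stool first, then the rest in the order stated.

stool();
translate([73, 182, 391]) open_box();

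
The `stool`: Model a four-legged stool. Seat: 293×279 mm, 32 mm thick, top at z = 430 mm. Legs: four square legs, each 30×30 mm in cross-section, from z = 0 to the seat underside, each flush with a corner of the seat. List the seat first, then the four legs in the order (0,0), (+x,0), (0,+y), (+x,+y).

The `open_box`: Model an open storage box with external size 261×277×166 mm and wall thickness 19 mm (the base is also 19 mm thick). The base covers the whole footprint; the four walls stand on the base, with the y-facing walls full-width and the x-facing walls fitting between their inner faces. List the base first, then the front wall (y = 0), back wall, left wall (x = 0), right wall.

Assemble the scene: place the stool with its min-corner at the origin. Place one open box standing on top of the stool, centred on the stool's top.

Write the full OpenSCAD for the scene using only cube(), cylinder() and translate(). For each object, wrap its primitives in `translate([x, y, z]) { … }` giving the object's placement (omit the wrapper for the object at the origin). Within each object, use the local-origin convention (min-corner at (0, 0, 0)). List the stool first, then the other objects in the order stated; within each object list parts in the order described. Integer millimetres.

translate([0, 0, 398]) cube([293, 279, 32]);
cube([30, 30, 398]);
translate([263, 0, 0]) cube([30, 30, 398]);
translate([0, 249, 0]) cube([30, 30, 398]);
translate([263, 249, 0]) cube([30, 30, 398]);
translate([16, 1, 430]) {
  cube([261, 277, 19]);
  translate([0, 0, 19]) cube([261, 19, 147]);
  translate([0, 258, 19]) cube([261, 19, 147]);
  translate([0, 19, 19]) cube([19, 239, 147]);
  translate([242, 19, 19]) cube([19, 239, 147]);
}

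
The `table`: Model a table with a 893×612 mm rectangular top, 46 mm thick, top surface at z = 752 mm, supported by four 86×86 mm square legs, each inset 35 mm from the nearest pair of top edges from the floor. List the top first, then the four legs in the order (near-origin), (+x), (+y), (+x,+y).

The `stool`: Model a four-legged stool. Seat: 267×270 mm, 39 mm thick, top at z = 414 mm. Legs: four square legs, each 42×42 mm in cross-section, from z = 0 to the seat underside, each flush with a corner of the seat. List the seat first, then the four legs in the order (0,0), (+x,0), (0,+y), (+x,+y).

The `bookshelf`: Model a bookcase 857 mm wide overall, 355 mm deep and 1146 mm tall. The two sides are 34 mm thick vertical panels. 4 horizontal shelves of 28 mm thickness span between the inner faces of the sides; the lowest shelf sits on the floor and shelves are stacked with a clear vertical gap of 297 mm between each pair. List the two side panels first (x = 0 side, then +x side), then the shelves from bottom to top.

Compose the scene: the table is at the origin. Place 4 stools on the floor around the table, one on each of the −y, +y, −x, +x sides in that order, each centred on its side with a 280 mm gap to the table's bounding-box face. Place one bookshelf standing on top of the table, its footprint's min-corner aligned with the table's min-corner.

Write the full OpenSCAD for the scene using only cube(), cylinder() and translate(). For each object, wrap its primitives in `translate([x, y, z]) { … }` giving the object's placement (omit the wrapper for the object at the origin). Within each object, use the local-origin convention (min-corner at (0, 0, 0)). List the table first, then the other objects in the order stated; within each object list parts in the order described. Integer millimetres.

translate([0, 0, 706]) cube([893, 612, 46]);
translate([35, 35, 0]) cube([86, 86, 706]);
translate([772, 35, 0]) cube([86, 86, 706]);
translate([35, 491, 0]) cube([86, 86, 706]);
translate([772, 491, 0]) cube([86, 86, 706]);
translate([313, -550, 0]) {
  translate([0, 0, 375]) cube([267, 270, 39]);
  cube([42, 42, 375]);
  translate([225, 0, 0]) cube([42, 42, 375]);
  translate([0, 228, 0]) cube([42, 42, 375]);
  translate([225, 228, 0]) cube([42, 42, 375]);
}
translate([313, 892, 0]) {
  translate([0, 0, 375]) cube([267, 270, 39]);
  cube([42, 42, 375]);
  translate([225, 0, 0]) cube([42, 42, 375]);
  translate([0, 228, 0]) cube([42, 42, 375]);
  translate([225, 228, 0]) cube([42, 42, 375]);
}
translate([-547, 171, 0]) {
  translate([0, 0, 375]) cube([267, 270, 39]);
  cube([42, 42, 375]);
  translate([225, 0, 0]) cube([42, 42, 375]);
  translate([0, 228, 0]) cube([42, 42, 375]);
  translate([225, 228, 0]) cube([42, 42, 375]);
}
translate([1173, 171, 0]) {
  translate([0, 0, 375]) cube([267, 270, 39]);
  cube([42, 42, 375]);
  translate([225, 0, 0]) cube([42, 42, 375]);
  translate([0, 228, 0]) cube([42, 42, 375]);
  translate([225, 228, 0]) cube([42, 42, 375]);
}
translate([0, 0, 752]) {
  cube([34, 355, 1146]);
  translate([823, 0, 0]) cube([34, 355, 1146]);
  translate([34, 0, 0]) cube([789, 355, 28]);
  translate([34, 0, 325]) cube([789, 355, 28]);
  translate([34, 0, 650]) cube([789, 355, 28]);
  translate([34, 0, 975]) cube([789, 355, 28]);
}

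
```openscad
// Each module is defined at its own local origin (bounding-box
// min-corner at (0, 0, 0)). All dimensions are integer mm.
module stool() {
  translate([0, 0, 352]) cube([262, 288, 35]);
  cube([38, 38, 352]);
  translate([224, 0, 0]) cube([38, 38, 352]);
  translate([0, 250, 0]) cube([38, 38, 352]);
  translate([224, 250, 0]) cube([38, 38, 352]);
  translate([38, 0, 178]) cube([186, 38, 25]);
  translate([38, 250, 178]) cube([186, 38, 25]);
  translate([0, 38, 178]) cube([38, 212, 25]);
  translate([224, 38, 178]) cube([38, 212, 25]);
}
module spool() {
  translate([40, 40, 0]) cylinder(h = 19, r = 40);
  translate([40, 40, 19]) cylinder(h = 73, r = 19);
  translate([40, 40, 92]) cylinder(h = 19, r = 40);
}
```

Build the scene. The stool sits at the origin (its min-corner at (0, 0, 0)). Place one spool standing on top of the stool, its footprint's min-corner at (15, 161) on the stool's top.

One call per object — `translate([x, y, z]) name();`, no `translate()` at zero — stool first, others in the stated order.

stool();
translate([15, 161, 387]) spool();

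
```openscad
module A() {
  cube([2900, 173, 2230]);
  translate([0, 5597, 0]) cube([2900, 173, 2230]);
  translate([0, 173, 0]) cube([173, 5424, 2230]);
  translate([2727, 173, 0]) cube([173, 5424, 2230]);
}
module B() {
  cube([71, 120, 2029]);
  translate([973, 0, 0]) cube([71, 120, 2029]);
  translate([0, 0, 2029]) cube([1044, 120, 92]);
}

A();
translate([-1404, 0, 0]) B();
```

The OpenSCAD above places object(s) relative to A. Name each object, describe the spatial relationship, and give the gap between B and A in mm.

The door frame's nearest face is 360 mm from the house frame's −x face.

A is a house frame. B is a door frame. The door frame is on the floor beside the house frame on its −x side. The gap between the door frame and the house frame is 360 mm.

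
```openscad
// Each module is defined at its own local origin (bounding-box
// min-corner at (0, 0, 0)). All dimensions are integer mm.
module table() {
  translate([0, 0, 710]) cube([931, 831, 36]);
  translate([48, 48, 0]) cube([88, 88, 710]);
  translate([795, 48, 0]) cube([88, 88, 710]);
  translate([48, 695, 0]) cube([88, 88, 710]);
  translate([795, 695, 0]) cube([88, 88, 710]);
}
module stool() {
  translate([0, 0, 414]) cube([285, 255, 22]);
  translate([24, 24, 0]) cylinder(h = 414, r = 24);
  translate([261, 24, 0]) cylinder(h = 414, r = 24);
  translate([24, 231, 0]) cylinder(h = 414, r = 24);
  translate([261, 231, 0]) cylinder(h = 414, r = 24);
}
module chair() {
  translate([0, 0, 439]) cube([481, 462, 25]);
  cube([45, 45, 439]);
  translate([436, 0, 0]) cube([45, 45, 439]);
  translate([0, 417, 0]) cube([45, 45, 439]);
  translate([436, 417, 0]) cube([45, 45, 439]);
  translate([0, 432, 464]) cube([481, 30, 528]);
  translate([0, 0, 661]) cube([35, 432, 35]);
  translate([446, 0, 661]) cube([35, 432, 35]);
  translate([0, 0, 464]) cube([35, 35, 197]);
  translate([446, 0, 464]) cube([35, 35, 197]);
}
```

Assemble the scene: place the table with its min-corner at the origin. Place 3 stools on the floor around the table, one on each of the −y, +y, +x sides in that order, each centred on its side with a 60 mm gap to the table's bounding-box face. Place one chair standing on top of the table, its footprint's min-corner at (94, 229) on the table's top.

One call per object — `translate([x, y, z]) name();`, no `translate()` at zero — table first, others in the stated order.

table();
translate([323, -315, 0]) stool();
translate([323, 891, 0]) stool();
translate([991, 288, 0]) stool();
translate([94, 229, 746]) chair();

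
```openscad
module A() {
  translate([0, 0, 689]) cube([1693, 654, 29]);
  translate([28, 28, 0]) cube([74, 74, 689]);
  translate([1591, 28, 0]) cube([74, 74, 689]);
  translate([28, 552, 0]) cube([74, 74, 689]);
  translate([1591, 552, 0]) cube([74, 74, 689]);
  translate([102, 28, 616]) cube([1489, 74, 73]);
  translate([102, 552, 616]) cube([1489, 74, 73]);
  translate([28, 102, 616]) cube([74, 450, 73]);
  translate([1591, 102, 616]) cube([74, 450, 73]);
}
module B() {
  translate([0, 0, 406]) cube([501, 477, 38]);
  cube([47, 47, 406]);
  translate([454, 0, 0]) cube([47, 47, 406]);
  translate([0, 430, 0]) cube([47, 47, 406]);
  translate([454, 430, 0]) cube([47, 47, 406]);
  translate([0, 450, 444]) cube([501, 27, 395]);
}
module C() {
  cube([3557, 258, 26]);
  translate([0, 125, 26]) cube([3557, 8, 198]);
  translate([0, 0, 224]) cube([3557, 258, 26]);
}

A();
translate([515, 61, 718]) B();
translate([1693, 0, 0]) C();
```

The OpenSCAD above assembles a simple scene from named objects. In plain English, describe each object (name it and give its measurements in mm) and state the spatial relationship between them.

A is a table with a 1693×654 mm rectangular top, 29 mm thick, top surface at z = 718 mm, supported by four 74×74 mm square legs, each inset 28 mm from the nearest pair of top edges, running from the floor. Four apron rails, 74 mm thick and 73 mm tall, run between adjacent legs with their top edges flush with the underside of the top and their outer faces flush with the legs' outer faces.

B is a chair. The seat is a 501×477×38 mm slab with its top at z = 444 mm, on four 47×47 mm corner legs (flush with the seat edges, standing on z = 0). A flat backrest 27 mm thick, 395 mm tall, spans the full seat width and rises from the seat top along its +y edge, rear face flush with the rear of the seat.

C is an I-beam lying along x, 3557 mm long. Overall section height 250 mm. Two flanges 258 mm wide (y) and 26 mm thick, one on the floor and one at the top; a web 8 mm thick runs between them, centred on the flange width.

The chair is on top of the table. The I-beam is against the table's +x side, with their −y faces flush.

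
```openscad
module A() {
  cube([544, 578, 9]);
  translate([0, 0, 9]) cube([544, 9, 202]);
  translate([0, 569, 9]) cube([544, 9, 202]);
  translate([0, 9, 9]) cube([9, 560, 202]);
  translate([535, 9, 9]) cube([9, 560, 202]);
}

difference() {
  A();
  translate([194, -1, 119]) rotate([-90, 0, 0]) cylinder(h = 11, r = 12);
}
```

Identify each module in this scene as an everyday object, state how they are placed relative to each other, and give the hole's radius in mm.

A is an open box. The open box has a circular hole through its front wall. The hole's radius is 12 mm.

The subtracted cylinder has r = 12 mm.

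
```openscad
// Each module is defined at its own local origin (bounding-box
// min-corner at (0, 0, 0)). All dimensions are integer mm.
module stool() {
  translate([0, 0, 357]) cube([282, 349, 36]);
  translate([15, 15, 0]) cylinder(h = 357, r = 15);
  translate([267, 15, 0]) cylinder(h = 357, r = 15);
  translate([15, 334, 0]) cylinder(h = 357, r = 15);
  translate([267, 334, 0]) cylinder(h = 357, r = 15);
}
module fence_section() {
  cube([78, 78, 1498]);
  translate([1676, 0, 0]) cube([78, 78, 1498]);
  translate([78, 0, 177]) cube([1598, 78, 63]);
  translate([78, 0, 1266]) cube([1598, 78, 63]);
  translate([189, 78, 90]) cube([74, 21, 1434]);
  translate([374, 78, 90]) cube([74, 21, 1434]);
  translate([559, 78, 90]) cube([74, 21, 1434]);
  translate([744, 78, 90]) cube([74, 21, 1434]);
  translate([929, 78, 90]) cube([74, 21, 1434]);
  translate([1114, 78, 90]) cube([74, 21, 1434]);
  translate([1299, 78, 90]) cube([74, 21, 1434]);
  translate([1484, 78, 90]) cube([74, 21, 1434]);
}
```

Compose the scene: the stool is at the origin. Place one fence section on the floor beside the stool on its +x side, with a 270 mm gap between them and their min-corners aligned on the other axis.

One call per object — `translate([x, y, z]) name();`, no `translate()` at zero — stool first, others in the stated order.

stool();
translate([552, 0, 0]) fence_section();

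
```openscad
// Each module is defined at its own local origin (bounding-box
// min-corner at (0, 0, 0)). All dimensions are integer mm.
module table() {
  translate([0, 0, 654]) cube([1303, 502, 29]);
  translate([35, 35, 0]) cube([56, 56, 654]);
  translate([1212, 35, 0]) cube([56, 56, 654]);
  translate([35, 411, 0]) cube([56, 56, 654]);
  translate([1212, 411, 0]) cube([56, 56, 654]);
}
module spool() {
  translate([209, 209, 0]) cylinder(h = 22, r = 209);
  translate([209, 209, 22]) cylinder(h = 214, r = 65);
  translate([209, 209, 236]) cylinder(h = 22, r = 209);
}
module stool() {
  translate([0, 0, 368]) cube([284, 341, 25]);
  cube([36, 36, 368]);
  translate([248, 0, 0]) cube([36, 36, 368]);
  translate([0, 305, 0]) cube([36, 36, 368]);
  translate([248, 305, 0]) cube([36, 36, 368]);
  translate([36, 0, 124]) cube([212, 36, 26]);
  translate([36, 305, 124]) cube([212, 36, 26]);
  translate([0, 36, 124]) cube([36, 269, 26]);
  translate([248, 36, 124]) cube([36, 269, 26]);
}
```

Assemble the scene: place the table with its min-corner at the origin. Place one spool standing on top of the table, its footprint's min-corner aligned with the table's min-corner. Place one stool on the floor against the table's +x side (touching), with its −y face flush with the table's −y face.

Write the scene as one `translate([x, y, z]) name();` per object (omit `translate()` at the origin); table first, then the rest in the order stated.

table();
translate([0, 0, 683]) spool();
translate([1303, 0, 0]) stool();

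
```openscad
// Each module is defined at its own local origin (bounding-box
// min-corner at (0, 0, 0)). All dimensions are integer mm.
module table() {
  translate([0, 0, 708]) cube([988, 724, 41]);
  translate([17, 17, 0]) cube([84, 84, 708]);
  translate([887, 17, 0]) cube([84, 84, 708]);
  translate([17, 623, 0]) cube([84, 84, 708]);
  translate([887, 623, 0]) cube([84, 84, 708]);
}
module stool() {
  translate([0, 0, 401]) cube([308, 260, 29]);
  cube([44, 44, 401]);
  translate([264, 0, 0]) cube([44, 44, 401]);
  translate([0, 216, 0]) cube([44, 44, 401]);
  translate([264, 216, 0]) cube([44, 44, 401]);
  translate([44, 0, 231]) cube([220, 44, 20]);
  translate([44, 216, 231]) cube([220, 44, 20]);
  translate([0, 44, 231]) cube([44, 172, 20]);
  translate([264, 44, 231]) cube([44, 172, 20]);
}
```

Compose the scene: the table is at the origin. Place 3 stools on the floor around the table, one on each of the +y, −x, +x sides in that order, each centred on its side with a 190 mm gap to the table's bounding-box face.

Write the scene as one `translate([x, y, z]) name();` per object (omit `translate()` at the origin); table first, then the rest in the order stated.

table();
translate([340, 914, 0]) stool();
translate([-498, 232, 0]) stool();
translate([1178, 232, 0]) stool();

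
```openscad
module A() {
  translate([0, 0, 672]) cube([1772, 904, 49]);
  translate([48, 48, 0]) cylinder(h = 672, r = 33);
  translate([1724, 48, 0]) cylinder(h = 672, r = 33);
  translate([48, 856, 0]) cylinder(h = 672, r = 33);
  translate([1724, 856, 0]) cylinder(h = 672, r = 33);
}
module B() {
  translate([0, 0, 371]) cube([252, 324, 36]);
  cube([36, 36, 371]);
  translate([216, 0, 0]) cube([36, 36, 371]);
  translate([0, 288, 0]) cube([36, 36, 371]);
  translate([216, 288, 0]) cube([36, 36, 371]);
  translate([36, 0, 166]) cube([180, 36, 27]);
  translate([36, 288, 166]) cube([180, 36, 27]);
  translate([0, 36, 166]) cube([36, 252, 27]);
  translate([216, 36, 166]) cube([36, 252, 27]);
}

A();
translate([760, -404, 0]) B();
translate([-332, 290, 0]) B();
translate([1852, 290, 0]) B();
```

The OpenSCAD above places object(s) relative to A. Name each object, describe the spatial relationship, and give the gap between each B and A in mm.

A is a table. B is a stool. Three stools sit around the table at the −y, −x, +x sides. The gap between each stool and the table is 80 mm.

Each stool's nearest face is 80 mm from the table's bounding box.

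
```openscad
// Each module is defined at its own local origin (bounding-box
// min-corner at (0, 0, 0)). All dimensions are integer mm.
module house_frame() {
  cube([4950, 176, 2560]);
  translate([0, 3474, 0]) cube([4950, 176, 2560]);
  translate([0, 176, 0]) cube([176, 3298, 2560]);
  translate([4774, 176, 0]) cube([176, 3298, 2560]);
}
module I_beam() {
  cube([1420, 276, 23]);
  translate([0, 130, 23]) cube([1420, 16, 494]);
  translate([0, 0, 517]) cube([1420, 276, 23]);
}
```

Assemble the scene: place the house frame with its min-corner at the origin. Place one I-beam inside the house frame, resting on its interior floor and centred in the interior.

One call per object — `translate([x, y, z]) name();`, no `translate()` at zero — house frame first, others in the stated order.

house_frame();
translate([1765, 1687, 0]) I_beam();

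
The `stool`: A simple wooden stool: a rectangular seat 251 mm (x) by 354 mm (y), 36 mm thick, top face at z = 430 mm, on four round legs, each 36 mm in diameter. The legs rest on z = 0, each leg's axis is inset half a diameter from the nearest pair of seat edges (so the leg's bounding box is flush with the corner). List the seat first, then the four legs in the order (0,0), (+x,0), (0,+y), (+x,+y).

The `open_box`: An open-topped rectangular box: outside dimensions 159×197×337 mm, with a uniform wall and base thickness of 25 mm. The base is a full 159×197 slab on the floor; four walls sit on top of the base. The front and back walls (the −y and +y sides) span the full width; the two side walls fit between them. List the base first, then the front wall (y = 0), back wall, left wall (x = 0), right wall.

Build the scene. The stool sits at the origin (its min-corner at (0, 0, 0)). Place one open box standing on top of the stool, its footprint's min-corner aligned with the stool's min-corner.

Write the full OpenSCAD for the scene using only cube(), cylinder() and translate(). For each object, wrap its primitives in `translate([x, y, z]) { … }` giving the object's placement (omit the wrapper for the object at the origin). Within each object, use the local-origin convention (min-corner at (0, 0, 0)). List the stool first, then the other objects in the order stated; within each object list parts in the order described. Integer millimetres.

translate([0, 0, 394]) cube([251, 354, 36]);
translate([18, 18, 0]) cylinder(h = 394, r = 18);
translate([233, 18, 0]) cylinder(h = 394, r = 18);
translate([18, 336, 0]) cylinder(h = 394, r = 18);
translate([233, 336, 0]) cylinder(h = 394, r = 18);
translate([0, 0, 430]) {
  cube([159, 197, 25]);
  translate([0, 0, 25]) cube([159, 25, 312]);
  translate([0, 172, 25]) cube([159, 25, 312]);
  translate([0, 25, 25]) cube([25, 147, 312]);
  translate([134, 25, 25]) cube([25, 147, 312]);
}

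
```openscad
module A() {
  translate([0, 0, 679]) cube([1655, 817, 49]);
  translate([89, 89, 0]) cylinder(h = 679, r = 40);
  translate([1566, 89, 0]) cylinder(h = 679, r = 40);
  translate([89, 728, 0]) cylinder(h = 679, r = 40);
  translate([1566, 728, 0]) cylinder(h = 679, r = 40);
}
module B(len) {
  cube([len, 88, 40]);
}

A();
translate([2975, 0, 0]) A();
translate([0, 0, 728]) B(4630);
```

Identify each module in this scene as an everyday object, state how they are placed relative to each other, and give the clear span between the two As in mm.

Second table starts at x = 2975; first ends at x = 1655; clear span = 2975 − 1655 = 1320 mm.

A is a table. B is a beam. A beam spans the tops of two tables. The clear span between the two tables is 1320 mm.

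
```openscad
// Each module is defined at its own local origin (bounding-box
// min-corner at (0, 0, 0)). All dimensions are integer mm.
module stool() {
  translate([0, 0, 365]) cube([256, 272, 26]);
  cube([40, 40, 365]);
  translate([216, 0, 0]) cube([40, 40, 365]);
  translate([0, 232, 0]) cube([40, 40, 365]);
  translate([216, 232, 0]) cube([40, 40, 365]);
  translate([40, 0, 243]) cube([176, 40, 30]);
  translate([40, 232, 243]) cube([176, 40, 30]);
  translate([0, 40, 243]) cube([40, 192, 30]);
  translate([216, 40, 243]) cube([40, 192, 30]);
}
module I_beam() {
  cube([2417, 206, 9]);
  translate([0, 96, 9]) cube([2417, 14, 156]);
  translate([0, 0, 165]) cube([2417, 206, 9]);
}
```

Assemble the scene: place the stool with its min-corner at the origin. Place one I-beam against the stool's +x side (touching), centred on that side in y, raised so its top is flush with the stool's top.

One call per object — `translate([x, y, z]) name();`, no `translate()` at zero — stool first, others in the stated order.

stool();
translate([256, 33, 217]) I_beam();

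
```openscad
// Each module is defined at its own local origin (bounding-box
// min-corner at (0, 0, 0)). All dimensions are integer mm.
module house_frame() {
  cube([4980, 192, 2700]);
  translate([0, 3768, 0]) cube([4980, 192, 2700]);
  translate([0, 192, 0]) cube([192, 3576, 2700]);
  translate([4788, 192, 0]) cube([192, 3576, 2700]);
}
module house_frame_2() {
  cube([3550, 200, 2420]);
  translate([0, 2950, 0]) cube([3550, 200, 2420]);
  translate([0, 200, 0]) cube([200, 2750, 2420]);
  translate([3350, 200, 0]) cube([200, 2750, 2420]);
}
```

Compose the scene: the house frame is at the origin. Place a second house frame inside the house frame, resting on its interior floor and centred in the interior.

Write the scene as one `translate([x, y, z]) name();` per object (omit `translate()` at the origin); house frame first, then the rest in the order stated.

house_frame();
translate([715, 405, 0]) house_frame_2();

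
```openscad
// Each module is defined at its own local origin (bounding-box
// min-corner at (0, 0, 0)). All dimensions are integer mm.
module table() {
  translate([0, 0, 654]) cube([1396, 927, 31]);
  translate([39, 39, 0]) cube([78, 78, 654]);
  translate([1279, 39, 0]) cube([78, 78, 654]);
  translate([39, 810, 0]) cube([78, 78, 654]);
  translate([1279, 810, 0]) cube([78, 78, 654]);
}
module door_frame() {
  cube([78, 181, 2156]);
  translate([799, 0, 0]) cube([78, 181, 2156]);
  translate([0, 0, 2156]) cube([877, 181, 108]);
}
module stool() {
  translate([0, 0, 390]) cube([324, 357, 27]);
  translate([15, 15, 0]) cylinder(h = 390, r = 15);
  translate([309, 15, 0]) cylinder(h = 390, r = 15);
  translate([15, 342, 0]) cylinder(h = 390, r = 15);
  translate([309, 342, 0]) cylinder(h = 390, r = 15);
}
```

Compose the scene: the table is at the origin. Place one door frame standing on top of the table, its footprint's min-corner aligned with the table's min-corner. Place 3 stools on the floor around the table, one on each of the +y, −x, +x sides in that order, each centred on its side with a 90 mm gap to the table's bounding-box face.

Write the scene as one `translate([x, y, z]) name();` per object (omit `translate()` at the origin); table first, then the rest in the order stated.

table();
translate([0, 0, 685]) door_frame();
translate([536, 1017, 0]) stool();
translate([-414, 285, 0]) stool();
translate([1486, 285, 0]) stool();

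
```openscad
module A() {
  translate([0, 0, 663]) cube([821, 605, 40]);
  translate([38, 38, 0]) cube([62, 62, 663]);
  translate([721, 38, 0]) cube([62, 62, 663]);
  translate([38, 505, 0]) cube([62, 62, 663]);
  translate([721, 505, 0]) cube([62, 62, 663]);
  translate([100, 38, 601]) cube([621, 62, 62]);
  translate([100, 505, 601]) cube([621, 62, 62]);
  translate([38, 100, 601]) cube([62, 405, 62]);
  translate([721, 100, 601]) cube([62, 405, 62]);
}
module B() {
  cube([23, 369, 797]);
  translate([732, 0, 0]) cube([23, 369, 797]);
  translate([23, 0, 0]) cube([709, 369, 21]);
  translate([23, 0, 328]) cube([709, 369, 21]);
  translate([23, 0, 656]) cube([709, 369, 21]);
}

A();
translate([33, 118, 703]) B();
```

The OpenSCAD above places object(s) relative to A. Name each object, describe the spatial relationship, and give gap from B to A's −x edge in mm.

A is a table. B is a bookshelf. The bookshelf is on top of the table, centred. The gap from the bookshelf to the table's −x edge is 33 mm.

The bookshelf's min-x is at 33; the table's min-x is 0; gap = 33 mm.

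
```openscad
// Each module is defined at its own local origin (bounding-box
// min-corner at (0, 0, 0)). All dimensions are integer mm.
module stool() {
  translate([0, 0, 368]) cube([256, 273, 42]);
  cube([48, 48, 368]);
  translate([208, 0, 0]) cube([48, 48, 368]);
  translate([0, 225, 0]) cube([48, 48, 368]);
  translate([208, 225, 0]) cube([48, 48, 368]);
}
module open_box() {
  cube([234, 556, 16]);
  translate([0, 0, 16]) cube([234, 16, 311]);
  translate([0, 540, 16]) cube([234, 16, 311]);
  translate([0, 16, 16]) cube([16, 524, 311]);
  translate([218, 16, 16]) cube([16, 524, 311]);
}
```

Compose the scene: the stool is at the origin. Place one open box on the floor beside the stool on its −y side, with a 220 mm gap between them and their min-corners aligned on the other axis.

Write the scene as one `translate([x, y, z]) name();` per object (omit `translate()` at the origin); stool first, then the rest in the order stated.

stool();
translate([0, -776, 0]) open_box();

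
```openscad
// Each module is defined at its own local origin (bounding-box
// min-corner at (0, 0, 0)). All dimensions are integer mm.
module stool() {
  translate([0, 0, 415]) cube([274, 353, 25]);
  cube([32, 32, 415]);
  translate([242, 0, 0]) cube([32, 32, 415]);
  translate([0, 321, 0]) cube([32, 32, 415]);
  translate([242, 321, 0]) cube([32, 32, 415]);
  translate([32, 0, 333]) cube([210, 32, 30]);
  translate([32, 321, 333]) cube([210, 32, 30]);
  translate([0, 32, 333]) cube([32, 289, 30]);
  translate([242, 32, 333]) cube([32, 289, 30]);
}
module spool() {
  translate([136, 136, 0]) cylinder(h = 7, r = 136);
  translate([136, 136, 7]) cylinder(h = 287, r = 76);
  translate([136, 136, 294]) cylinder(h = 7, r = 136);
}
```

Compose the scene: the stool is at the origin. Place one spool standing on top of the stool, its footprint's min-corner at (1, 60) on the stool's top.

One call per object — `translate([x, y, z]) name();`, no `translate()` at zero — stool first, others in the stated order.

stool();
translate([1, 60, 440]) spool();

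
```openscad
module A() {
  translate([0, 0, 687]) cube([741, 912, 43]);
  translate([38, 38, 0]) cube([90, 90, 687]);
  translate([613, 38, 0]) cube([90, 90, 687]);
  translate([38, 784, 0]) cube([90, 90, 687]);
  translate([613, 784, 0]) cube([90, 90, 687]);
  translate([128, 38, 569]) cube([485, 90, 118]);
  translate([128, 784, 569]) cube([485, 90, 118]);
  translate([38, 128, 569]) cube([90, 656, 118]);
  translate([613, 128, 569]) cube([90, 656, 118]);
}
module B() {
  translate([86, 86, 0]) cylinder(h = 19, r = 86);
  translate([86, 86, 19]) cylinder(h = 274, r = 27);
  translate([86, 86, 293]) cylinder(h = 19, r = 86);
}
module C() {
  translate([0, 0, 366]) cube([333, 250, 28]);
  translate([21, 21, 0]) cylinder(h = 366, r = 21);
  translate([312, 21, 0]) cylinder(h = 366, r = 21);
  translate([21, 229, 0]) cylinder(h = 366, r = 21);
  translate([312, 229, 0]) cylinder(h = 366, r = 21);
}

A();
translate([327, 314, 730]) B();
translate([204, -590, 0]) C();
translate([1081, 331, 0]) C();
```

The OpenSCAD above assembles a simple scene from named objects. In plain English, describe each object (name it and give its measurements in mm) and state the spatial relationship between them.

A is a table: top 741 mm (x) × 912 mm (y), 43 mm thick, upper face at z = 730 mm, on four 90×90 mm square legs, each inset 38 mm from the nearest pair of top edges, running from z = 0 to the bottom of the top. Four apron rails, 90 mm thick and 118 mm tall, run between adjacent legs with their top edges flush with the underside of the top and their outer faces flush with the legs' outer faces.

B is a spool: two coaxial disc flanges of radius 86 mm and thickness 19 mm, joined by a core cylinder of radius 27 mm and height 274 mm. The lower flange rests on z = 0 and the three cylinders share a vertical axis.

C is a simple wooden stool: a rectangular seat 333 mm (x) by 250 mm (y), 28 mm thick, top face at z = 394 mm, on four round legs, each 42 mm in diameter. The legs rest on z = 0, each leg's axis is inset half a diameter from the nearest pair of seat edges (so the leg's bounding box is flush with the corner).

The spool is on top of the table. Two stools sit around the table at the −y, +x sides.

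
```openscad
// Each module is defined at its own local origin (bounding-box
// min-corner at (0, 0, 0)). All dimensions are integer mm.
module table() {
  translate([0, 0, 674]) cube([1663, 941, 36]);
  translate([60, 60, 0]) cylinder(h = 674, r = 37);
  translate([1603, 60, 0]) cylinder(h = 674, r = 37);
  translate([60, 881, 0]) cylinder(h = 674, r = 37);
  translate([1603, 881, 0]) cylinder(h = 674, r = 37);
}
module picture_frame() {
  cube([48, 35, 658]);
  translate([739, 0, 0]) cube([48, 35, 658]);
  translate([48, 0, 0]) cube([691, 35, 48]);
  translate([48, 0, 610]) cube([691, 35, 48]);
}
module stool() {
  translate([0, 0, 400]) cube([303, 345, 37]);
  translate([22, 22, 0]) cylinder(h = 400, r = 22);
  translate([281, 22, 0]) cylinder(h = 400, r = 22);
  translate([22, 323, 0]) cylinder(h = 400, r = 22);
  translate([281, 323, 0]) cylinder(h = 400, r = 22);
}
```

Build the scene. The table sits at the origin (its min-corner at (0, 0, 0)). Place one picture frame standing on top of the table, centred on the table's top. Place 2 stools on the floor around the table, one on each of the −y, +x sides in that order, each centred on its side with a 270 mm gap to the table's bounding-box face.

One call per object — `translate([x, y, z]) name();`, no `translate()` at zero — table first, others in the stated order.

table();
translate([438, 453, 710]) picture_frame();
translate([680, -615, 0]) stool();
translate([1933, 298, 0]) stool();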